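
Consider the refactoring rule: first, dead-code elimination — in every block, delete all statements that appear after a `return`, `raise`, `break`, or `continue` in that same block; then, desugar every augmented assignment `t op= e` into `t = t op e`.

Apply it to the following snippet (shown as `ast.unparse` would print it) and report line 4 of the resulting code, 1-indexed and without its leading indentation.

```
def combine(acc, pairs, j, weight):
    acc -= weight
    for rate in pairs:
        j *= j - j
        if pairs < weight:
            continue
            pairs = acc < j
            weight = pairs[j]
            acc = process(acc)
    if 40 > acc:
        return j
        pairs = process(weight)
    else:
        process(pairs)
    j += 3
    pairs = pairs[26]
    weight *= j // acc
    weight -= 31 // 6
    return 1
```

j = j * (j - j)

Transformed code:
def combine(acc, pairs, j, weight):
    acc = acc - weight
    for rate in pairs:
        j = j * (j - j)
        if pairs < weight:
            continue
    if 40 > acc:
        return j
    else:
        process(pairs)
    j = j + 3
    pairs = pairs[26]
    weight = weight * (j // acc)
    weight = weight - 31 // 6
    return 1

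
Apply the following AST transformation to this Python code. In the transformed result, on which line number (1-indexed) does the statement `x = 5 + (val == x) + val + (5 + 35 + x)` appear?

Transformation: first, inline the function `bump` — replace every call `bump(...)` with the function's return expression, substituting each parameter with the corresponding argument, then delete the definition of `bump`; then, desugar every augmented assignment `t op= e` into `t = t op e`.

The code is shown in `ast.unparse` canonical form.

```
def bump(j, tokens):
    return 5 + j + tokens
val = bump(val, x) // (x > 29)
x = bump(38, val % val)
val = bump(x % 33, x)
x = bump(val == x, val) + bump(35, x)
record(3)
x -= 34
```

Transformed code:
val = (5 + val + x) // (x > 29)
x = 5 + 38 + val % val
val = 5 + x % 33 + x
x = 5 + (val == x) + val + (5 + 35 + x)
record(3)
x = x - 34

4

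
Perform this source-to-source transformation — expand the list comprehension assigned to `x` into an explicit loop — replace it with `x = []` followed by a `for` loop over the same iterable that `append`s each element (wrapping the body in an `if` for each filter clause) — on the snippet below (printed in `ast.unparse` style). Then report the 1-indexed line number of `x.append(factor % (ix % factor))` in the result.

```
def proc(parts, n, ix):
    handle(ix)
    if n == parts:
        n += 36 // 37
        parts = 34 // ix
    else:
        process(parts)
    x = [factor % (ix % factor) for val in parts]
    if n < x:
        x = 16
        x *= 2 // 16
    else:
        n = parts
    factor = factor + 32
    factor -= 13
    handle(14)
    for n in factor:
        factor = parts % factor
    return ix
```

Transformed code:
def proc(parts, n, ix):
    handle(ix)
    if n == parts:
        n += 36 // 37
        parts = 34 // ix
    else:
        process(parts)
    x = []
    for val in parts:
        x.append(factor % (ix % factor))
    if n < x:
        x = 16
        x *= 2 // 16
    else:
        n = parts
    factor = factor + 32
    factor -= 13
    handle(14)
    for n in factor:
        factor = parts % factor
    return ix

10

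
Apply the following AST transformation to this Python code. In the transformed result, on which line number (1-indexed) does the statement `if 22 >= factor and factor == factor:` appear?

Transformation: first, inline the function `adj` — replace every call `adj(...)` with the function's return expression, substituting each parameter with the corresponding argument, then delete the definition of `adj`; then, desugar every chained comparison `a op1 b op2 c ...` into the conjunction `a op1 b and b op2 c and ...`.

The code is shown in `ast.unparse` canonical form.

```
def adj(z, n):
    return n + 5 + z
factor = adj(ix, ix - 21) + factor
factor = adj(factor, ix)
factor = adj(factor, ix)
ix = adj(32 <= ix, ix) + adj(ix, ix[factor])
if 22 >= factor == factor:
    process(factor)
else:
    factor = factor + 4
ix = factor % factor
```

Transformed code:
factor = ix - 21 + 5 + ix + factor
factor = ix + 5 + factor
factor = ix + 5 + factor
ix = ix + 5 + (32 <= ix) + (ix[factor] + 5 + ix)
if 22 >= factor and factor == factor:
    process(factor)
else:
    factor = factor + 4
ix = factor % factor

5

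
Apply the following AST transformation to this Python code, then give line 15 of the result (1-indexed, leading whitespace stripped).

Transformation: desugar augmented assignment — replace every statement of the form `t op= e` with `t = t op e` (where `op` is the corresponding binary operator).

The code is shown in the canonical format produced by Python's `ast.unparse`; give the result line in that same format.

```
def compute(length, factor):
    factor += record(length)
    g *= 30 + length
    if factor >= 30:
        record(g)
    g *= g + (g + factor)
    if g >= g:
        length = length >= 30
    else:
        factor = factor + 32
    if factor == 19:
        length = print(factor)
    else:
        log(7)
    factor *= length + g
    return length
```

Transformed code:
def compute(length, factor):
    factor = factor + record(length)
    g = g * (30 + length)
    if factor >= 30:
        record(g)
    g = g * (g + (g + factor))
    if g >= g:
        length = length >= 30
    else:
        factor = factor + 32
    if factor == 19:
        length = print(factor)
    else:
        log(7)
    factor = factor * (length + g)
    return length

factor = factor * (length + g)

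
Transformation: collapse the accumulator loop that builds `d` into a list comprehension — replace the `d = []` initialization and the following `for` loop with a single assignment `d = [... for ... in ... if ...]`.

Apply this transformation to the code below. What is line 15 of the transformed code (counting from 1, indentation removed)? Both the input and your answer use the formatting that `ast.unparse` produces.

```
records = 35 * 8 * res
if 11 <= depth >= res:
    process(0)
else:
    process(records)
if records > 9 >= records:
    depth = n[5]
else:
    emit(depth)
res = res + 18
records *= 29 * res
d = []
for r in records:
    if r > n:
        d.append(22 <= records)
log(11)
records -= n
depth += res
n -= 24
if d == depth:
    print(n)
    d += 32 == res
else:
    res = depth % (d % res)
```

Transformed code:
records = 35 * 8 * res
if 11 <= depth >= res:
    process(0)
else:
    process(records)
if records > 9 >= records:
    depth = n[5]
else:
    emit(depth)
res = res + 18
records *= 29 * res
d = [22 <= records for r in records if r > n]
log(11)
records -= n
depth += res
n -= 24
if d == depth:
    print(n)
    d += 32 == res
else:
    res = depth % (d % res)

depth += res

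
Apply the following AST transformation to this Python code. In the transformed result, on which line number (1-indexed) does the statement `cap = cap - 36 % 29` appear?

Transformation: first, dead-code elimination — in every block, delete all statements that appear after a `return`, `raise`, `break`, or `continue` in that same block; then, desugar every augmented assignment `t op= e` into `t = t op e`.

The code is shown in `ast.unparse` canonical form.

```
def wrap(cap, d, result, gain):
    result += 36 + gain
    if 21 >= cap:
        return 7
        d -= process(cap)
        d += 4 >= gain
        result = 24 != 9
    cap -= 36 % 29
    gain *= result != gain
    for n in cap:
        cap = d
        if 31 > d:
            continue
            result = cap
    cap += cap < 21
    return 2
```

Transformed code:
def wrap(cap, d, result, gain):
    result = result + (36 + gain)
    if 21 >= cap:
        return 7
    cap = cap - 36 % 29
    gain = gain * (result != gain)
    for n in cap:
        cap = d
        if 31 > d:
            continue
    cap = cap + (cap < 21)
    return 2

5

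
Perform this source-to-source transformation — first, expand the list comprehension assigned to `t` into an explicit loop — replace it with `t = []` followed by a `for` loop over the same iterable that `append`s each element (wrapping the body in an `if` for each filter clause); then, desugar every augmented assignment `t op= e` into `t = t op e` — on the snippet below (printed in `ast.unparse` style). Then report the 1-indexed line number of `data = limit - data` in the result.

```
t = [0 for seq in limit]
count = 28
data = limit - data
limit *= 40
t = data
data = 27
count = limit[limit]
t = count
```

Transformed code:
t = []
for seq in limit:
    t.append(0)
count = 28
data = limit - data
limit = limit * 40
t = data
data = 27
count = limit[limit]
t = count

5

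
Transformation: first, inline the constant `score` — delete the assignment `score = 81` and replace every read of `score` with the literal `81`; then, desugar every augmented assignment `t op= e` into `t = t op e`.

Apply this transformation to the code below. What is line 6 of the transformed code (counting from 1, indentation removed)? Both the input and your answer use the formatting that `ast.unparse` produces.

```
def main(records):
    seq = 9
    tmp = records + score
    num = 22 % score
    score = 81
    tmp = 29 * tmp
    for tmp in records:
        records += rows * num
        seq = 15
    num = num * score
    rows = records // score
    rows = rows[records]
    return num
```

for tmp in records:

Transformed code:
def main(records):
    seq = 9
    tmp = records + 81
    num = 22 % 81
    tmp = 29 * tmp
    for tmp in records:
        records = records + rows * num
        seq = 15
    num = num * 81
    rows = records // 81
    rows = rows[records]
    return num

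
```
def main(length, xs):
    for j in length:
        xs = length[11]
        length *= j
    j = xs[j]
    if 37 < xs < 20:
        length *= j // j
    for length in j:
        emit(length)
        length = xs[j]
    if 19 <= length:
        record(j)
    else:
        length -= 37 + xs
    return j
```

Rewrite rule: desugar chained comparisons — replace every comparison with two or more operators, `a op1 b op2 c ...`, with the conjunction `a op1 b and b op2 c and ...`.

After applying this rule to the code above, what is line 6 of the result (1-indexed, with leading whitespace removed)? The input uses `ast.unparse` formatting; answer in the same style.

Transformed code:
def main(length, xs):
    for j in length:
        xs = length[11]
        length *= j
    j = xs[j]
    if 37 < xs and xs < 20:
        length *= j // j
    for length in j:
        emit(length)
        length = xs[j]
    if 19 <= length:
        record(j)
    else:
        length -= 37 + xs
    return j

if 37 < xs and xs < 20:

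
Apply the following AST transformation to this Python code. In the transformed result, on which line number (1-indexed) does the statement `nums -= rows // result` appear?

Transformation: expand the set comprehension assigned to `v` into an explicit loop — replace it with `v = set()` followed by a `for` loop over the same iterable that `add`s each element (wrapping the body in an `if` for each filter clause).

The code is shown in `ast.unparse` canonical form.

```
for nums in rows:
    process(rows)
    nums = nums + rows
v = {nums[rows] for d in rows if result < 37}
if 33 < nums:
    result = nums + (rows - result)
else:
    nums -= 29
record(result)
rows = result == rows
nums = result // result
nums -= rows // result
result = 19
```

Transformed code:
for nums in rows:
    process(rows)
    nums = nums + rows
v = set()
for d in rows:
    if result < 37:
        v.add(nums[rows])
if 33 < nums:
    result = nums + (rows - result)
else:
    nums -= 29
record(result)
rows = result == rows
nums = result // result
nums -= rows // result
result = 19

15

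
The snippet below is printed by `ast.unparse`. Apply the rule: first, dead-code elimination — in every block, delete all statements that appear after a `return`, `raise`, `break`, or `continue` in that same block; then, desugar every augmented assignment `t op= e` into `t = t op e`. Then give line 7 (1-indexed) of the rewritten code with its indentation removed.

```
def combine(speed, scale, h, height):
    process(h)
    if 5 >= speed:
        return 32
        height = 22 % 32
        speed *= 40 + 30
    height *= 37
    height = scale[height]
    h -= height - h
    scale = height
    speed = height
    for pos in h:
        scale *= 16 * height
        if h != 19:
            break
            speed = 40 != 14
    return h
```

h = h - (height - h)

Transformed code:
def combine(speed, scale, h, height):
    process(h)
    if 5 >= speed:
        return 32
    height = height * 37
    height = scale[height]
    h = h - (height - h)
    scale = height
    speed = height
    for pos in h:
        scale = scale * (16 * height)
        if h != 19:
            break
    return h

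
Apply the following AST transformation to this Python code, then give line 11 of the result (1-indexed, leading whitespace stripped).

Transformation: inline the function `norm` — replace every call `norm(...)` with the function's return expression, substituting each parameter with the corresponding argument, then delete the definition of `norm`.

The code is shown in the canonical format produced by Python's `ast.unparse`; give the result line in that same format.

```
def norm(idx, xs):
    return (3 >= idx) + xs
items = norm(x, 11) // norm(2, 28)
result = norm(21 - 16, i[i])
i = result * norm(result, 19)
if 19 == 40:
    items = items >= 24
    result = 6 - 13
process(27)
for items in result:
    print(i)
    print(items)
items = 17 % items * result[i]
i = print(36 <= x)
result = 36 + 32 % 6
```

Transformed code:
items = ((3 >= x) + 11) // ((3 >= 2) + 28)
result = (3 >= 21 - 16) + i[i]
i = result * ((3 >= result) + 19)
if 19 == 40:
    items = items >= 24
    result = 6 - 13
process(27)
for items in result:
    print(i)
    print(items)
items = 17 % items * result[i]
i = print(36 <= x)
result = 36 + 32 % 6

items = 17 % items * result[i]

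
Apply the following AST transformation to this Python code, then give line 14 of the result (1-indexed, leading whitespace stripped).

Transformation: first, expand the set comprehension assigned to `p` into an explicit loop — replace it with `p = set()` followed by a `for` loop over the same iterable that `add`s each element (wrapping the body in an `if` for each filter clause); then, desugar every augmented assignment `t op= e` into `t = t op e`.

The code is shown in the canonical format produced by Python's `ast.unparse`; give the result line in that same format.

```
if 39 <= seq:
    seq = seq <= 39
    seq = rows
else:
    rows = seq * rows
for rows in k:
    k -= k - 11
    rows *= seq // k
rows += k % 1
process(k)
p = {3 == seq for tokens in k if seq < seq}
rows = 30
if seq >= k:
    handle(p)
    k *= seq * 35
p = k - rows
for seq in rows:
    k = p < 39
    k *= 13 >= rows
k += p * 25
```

Transformed code:
if 39 <= seq:
    seq = seq <= 39
    seq = rows
else:
    rows = seq * rows
for rows in k:
    k = k - (k - 11)
    rows = rows * (seq // k)
rows = rows + k % 1
process(k)
p = set()
for tokens in k:
    if seq < seq:
        p.add(3 == seq)
rows = 30
if seq >= k:
    handle(p)
    k = k * (seq * 35)
p = k - rows
for seq in rows:
    k = p < 39
    k = k * (13 >= rows)
k = k + p * 25

p.add(3 == seq)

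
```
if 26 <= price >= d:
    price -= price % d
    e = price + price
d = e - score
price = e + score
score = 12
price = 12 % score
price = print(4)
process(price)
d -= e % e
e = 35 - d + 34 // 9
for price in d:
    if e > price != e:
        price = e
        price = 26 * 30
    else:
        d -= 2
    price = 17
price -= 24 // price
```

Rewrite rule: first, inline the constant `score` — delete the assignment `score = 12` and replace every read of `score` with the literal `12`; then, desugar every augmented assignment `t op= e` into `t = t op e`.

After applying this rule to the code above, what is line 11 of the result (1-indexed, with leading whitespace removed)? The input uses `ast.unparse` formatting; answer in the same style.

for price in d:

Transformed code:
if 26 <= price >= d:
    price = price - price % d
    e = price + price
d = e - 12
price = e + 12
price = 12 % 12
price = print(4)
process(price)
d = d - e % e
e = 35 - d + 34 // 9
for price in d:
    if e > price != e:
        price = e
        price = 26 * 30
    else:
        d = d - 2
    price = 17
price = price - 24 // price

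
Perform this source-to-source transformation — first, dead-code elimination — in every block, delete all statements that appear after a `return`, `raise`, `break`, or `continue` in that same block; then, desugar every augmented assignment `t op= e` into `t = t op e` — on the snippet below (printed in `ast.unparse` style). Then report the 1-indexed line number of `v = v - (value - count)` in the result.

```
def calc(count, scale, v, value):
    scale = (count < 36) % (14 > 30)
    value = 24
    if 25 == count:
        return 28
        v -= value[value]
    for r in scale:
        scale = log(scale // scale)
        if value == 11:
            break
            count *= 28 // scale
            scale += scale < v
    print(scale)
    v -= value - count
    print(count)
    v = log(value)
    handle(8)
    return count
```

Transformed code:
def calc(count, scale, v, value):
    scale = (count < 36) % (14 > 30)
    value = 24
    if 25 == count:
        return 28
    for r in scale:
        scale = log(scale // scale)
        if value == 11:
            break
    print(scale)
    v = v - (value - count)
    print(count)
    v = log(value)
    handle(8)
    return count

11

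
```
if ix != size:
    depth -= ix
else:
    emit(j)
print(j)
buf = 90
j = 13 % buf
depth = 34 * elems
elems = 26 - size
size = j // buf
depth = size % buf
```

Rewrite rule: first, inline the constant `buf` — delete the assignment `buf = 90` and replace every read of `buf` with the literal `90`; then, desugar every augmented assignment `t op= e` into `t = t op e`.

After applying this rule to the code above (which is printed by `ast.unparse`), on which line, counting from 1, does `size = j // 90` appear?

9

Transformed code:
if ix != size:
    depth = depth - ix
else:
    emit(j)
print(j)
j = 13 % 90
depth = 34 * elems
elems = 26 - size
size = j // 90
depth = size % 90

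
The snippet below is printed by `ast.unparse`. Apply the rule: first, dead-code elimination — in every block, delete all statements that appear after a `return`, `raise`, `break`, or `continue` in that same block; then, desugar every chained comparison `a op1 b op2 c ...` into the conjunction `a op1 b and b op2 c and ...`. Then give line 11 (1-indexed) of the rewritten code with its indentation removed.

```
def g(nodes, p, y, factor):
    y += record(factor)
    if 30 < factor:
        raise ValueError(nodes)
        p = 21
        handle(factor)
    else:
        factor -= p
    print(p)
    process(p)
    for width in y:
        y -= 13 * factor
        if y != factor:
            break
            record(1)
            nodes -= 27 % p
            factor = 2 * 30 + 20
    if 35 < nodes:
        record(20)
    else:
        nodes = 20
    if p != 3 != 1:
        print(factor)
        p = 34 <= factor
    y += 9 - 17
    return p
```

if y != factor:

Transformed code:
def g(nodes, p, y, factor):
    y += record(factor)
    if 30 < factor:
        raise ValueError(nodes)
    else:
        factor -= p
    print(p)
    process(p)
    for width in y:
        y -= 13 * factor
        if y != factor:
            break
    if 35 < nodes:
        record(20)
    else:
        nodes = 20
    if p != 3 and 3 != 1:
        print(factor)
        p = 34 <= factor
    y += 9 - 17
    return p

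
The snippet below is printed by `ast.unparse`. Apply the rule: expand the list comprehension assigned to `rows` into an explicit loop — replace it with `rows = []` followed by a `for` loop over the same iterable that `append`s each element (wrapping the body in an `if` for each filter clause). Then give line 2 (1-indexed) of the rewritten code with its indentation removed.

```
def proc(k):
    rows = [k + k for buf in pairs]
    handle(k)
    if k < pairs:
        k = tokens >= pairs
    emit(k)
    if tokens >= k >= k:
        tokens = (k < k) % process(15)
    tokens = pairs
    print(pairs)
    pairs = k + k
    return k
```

Transformed code:
def proc(k):
    rows = []
    for buf in pairs:
        rows.append(k + k)
    handle(k)
    if k < pairs:
        k = tokens >= pairs
    emit(k)
    if tokens >= k >= k:
        tokens = (k < k) % process(15)
    tokens = pairs
    print(pairs)
    pairs = k + k
    return k

rows = []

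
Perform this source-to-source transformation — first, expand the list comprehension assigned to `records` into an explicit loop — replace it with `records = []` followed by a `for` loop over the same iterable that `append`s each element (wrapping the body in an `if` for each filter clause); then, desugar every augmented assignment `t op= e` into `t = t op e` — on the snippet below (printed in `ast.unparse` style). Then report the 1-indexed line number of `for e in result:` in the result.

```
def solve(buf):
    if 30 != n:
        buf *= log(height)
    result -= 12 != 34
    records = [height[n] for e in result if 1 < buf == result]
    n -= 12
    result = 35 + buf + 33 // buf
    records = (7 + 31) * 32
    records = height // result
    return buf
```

6

Transformed code:
def solve(buf):
    if 30 != n:
        buf = buf * log(height)
    result = result - (12 != 34)
    records = []
    for e in result:
        if 1 < buf == result:
            records.append(height[n])
    n = n - 12
    result = 35 + buf + 33 // buf
    records = (7 + 31) * 32
    records = height // result
    return buf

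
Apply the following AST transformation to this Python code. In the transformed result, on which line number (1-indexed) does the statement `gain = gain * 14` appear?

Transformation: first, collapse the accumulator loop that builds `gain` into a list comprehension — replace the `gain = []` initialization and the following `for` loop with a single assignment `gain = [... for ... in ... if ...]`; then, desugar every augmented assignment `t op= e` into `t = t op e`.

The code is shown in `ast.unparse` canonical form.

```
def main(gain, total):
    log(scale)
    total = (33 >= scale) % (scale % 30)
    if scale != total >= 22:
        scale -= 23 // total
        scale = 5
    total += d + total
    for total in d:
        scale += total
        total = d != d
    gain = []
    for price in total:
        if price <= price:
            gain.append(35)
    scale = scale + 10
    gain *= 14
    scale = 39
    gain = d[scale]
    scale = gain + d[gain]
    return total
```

Transformed code:
def main(gain, total):
    log(scale)
    total = (33 >= scale) % (scale % 30)
    if scale != total >= 22:
        scale = scale - 23 // total
        scale = 5
    total = total + (d + total)
    for total in d:
        scale = scale + total
        total = d != d
    gain = [35 for price in total if price <= price]
    scale = scale + 10
    gain = gain * 14
    scale = 39
    gain = d[scale]
    scale = gain + d[gain]
    return total

13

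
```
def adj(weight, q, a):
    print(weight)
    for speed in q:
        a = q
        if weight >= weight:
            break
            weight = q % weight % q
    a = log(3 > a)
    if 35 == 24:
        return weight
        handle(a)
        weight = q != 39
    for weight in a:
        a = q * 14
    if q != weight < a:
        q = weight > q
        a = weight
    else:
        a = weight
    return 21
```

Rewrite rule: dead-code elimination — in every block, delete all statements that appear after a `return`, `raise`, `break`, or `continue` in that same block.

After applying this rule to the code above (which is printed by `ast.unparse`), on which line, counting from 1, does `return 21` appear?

17

Transformed code:
def adj(weight, q, a):
    print(weight)
    for speed in q:
        a = q
        if weight >= weight:
            break
    a = log(3 > a)
    if 35 == 24:
        return weight
    for weight in a:
        a = q * 14
    if q != weight < a:
        q = weight > q
        a = weight
    else:
        a = weight
    return 21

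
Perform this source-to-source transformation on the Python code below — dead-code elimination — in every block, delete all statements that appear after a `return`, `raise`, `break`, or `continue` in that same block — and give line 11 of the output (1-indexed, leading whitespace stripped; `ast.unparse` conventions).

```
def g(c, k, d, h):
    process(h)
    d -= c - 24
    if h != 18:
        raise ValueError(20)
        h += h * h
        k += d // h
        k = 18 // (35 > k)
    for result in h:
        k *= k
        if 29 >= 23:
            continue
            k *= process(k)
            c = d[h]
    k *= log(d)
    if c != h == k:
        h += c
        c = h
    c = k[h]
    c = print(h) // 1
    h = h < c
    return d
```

if c != h == k:

Transformed code:
def g(c, k, d, h):
    process(h)
    d -= c - 24
    if h != 18:
        raise ValueError(20)
    for result in h:
        k *= k
        if 29 >= 23:
            continue
    k *= log(d)
    if c != h == k:
        h += c
        c = h
    c = k[h]
    c = print(h) // 1
    h = h < c
    return d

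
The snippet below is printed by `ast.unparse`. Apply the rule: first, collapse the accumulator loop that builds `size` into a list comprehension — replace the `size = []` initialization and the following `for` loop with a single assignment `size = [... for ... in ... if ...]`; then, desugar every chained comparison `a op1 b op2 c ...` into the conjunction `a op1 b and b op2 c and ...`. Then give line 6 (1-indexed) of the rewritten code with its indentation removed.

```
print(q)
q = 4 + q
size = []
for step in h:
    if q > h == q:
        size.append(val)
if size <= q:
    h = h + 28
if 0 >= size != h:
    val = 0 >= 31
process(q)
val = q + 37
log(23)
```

if 0 >= size and size != h:

Transformed code:
print(q)
q = 4 + q
size = [val for step in h if q > h and h == q]
if size <= q:
    h = h + 28
if 0 >= size and size != h:
    val = 0 >= 31
process(q)
val = q + 37
log(23)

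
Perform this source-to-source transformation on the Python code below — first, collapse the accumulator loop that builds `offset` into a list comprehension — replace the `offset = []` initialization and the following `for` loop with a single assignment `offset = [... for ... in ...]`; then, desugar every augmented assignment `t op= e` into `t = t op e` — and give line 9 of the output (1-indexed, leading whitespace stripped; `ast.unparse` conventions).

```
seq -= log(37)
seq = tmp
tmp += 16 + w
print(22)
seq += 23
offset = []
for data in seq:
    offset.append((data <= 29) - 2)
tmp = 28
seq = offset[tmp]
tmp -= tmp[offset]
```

Transformed code:
seq = seq - log(37)
seq = tmp
tmp = tmp + (16 + w)
print(22)
seq = seq + 23
offset = [(data <= 29) - 2 for data in seq]
tmp = 28
seq = offset[tmp]
tmp = tmp - tmp[offset]

tmp = tmp - tmp[offset]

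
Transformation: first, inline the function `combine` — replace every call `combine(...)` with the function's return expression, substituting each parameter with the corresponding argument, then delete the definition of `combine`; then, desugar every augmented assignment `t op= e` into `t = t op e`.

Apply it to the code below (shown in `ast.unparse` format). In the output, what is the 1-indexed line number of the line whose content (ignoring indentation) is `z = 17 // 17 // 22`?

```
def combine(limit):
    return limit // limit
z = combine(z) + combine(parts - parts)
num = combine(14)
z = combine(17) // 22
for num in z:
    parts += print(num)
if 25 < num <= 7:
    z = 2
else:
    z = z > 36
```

Transformed code:
z = z // z + (parts - parts) // (parts - parts)
num = 14 // 14
z = 17 // 17 // 22
for num in z:
    parts = parts + print(num)
if 25 < num <= 7:
    z = 2
else:
    z = z > 36

3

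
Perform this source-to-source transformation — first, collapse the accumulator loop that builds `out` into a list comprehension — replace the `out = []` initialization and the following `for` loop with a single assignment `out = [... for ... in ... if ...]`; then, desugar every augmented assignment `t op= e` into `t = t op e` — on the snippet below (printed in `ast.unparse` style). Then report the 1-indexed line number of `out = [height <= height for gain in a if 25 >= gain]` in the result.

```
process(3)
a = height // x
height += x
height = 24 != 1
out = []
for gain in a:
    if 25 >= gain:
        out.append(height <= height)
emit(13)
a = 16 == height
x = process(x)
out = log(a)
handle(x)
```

Transformed code:
process(3)
a = height // x
height = height + x
height = 24 != 1
out = [height <= height for gain in a if 25 >= gain]
emit(13)
a = 16 == height
x = process(x)
out = log(a)
handle(x)

5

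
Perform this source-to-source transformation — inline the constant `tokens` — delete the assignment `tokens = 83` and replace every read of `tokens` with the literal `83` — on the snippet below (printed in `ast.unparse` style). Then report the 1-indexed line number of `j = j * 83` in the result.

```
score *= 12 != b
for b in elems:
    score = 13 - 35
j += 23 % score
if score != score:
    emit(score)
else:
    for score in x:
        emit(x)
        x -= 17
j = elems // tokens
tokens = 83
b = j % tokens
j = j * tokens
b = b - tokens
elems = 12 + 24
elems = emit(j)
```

13

Transformed code:
score *= 12 != b
for b in elems:
    score = 13 - 35
j += 23 % score
if score != score:
    emit(score)
else:
    for score in x:
        emit(x)
        x -= 17
j = elems // 83
b = j % 83
j = j * 83
b = b - 83
elems = 12 + 24
elems = emit(j)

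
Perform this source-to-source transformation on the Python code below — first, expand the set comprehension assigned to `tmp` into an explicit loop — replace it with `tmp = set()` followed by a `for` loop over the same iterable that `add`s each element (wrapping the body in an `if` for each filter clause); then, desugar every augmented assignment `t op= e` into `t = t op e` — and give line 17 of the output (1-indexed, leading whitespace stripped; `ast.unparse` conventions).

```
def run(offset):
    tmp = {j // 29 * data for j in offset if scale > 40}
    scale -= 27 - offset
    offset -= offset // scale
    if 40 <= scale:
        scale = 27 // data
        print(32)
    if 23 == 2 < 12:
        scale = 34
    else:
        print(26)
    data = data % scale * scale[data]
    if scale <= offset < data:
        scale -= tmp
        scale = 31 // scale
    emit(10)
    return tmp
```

scale = scale - tmp

Transformed code:
def run(offset):
    tmp = set()
    for j in offset:
        if scale > 40:
            tmp.add(j // 29 * data)
    scale = scale - (27 - offset)
    offset = offset - offset // scale
    if 40 <= scale:
        scale = 27 // data
        print(32)
    if 23 == 2 < 12:
        scale = 34
    else:
        print(26)
    data = data % scale * scale[data]
    if scale <= offset < data:
        scale = scale - tmp
        scale = 31 // scale
    emit(10)
    return tmp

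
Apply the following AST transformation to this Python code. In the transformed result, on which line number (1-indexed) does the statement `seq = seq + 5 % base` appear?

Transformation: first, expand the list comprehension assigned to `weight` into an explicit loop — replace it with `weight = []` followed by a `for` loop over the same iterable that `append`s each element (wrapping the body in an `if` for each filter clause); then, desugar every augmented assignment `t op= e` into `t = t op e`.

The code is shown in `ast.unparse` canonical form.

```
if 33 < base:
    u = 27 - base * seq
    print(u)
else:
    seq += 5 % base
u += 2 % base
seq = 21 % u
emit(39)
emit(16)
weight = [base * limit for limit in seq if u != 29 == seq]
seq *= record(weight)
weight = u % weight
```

Transformed code:
if 33 < base:
    u = 27 - base * seq
    print(u)
else:
    seq = seq + 5 % base
u = u + 2 % base
seq = 21 % u
emit(39)
emit(16)
weight = []
for limit in seq:
    if u != 29 == seq:
        weight.append(base * limit)
seq = seq * record(weight)
weight = u % weight

5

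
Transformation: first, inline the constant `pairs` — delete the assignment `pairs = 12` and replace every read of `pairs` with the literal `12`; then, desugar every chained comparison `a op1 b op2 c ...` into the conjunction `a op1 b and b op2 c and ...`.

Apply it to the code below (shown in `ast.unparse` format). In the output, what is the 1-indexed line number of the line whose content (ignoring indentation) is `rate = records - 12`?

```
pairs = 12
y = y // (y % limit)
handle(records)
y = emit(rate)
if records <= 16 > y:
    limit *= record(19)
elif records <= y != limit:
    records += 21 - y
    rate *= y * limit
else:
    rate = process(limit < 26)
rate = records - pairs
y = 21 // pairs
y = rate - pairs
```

Transformed code:
y = y // (y % limit)
handle(records)
y = emit(rate)
if records <= 16 and 16 > y:
    limit *= record(19)
elif records <= y and y != limit:
    records += 21 - y
    rate *= y * limit
else:
    rate = process(limit < 26)
rate = records - 12
y = 21 // 12
y = rate - 12

11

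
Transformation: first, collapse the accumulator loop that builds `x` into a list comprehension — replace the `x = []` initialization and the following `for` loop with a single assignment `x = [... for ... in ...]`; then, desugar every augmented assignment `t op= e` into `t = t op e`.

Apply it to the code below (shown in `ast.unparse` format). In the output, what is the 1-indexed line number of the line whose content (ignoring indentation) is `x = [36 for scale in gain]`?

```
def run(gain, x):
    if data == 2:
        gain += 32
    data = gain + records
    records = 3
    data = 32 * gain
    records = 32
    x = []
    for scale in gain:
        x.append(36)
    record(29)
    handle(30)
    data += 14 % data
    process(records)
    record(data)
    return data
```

8

Transformed code:
def run(gain, x):
    if data == 2:
        gain = gain + 32
    data = gain + records
    records = 3
    data = 32 * gain
    records = 32
    x = [36 for scale in gain]
    record(29)
    handle(30)
    data = data + 14 % data
    process(records)
    record(data)
    return data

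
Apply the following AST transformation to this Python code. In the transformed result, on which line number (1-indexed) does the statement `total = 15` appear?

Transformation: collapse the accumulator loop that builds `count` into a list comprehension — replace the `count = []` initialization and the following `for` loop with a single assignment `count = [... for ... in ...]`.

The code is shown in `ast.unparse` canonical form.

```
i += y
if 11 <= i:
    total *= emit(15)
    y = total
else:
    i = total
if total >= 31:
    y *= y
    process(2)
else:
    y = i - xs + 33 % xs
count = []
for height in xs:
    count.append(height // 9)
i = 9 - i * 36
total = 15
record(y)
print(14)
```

Transformed code:
i += y
if 11 <= i:
    total *= emit(15)
    y = total
else:
    i = total
if total >= 31:
    y *= y
    process(2)
else:
    y = i - xs + 33 % xs
count = [height // 9 for height in xs]
i = 9 - i * 36
total = 15
record(y)
print(14)

14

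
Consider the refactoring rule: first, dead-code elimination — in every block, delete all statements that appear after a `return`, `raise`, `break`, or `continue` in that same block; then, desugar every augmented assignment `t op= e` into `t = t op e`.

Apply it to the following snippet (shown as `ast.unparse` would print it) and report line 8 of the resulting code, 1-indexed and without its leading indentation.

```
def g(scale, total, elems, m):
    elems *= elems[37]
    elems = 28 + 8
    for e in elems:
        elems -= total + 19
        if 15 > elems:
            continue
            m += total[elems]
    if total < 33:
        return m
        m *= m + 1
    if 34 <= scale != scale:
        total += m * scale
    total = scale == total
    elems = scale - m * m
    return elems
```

Transformed code:
def g(scale, total, elems, m):
    elems = elems * elems[37]
    elems = 28 + 8
    for e in elems:
        elems = elems - (total + 19)
        if 15 > elems:
            continue
    if total < 33:
        return m
    if 34 <= scale != scale:
        total = total + m * scale
    total = scale == total
    elems = scale - m * m
    return elems

if total < 33:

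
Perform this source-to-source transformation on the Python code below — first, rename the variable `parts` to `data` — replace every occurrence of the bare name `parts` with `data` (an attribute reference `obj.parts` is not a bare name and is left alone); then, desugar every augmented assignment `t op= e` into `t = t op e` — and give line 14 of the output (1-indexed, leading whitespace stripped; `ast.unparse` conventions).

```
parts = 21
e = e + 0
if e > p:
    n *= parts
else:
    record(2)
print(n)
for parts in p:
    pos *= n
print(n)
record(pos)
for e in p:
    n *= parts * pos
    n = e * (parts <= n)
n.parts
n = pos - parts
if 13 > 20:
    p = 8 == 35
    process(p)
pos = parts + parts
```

Transformed code:
data = 21
e = e + 0
if e > p:
    n = n * data
else:
    record(2)
print(n)
for data in p:
    pos = pos * n
print(n)
record(pos)
for e in p:
    n = n * (data * pos)
    n = e * (data <= n)
n.parts
n = pos - data
if 13 > 20:
    p = 8 == 35
    process(p)
pos = data + data

n = e * (data <= n)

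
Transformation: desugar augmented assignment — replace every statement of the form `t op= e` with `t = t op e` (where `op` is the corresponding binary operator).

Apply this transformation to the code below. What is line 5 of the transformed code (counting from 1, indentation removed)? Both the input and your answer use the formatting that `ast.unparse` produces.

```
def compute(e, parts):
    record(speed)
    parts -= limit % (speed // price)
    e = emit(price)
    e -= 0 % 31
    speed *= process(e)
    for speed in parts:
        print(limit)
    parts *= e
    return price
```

e = e - 0 % 31

Transformed code:
def compute(e, parts):
    record(speed)
    parts = parts - limit % (speed // price)
    e = emit(price)
    e = e - 0 % 31
    speed = speed * process(e)
    for speed in parts:
        print(limit)
    parts = parts * e
    return price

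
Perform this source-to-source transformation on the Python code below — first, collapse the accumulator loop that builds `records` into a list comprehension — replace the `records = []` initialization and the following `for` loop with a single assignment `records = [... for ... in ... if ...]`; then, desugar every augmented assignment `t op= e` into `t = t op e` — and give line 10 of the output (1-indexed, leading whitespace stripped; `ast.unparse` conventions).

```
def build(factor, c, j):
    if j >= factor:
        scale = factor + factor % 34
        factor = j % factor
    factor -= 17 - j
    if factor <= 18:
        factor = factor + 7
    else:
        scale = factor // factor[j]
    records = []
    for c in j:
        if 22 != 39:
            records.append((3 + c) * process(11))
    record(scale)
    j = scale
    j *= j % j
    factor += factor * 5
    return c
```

Transformed code:
def build(factor, c, j):
    if j >= factor:
        scale = factor + factor % 34
        factor = j % factor
    factor = factor - (17 - j)
    if factor <= 18:
        factor = factor + 7
    else:
        scale = factor // factor[j]
    records = [(3 + c) * process(11) for c in j if 22 != 39]
    record(scale)
    j = scale
    j = j * (j % j)
    factor = factor + factor * 5
    return c

records = [(3 + c) * process(11) for c in j if 22 != 39]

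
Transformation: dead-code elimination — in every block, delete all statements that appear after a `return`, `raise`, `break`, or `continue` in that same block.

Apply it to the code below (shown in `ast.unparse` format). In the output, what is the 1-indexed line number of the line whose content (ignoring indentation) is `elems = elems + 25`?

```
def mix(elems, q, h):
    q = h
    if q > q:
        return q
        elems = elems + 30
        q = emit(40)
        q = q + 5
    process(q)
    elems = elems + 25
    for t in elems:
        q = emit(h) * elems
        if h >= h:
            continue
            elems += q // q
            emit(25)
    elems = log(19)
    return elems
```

6

Transformed code:
def mix(elems, q, h):
    q = h
    if q > q:
        return q
    process(q)
    elems = elems + 25
    for t in elems:
        q = emit(h) * elems
        if h >= h:
            continue
    elems = log(19)
    return elems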